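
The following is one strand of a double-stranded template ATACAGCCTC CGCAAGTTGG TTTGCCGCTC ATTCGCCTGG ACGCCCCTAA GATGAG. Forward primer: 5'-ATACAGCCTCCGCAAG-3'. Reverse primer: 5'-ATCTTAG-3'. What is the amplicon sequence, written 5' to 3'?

The forward primer matches the template at positions 1–16.
The reverse primer's reverse complement is CTAAGAT, which matches the template at positions 47–53.
The product is the template from position 1 through 53 (53 bp).

5'-ATACAGCCTCCGCAAGTTGGTTTGCCGCTCATTCGCCTGGACGCCCCTAAGAT-3'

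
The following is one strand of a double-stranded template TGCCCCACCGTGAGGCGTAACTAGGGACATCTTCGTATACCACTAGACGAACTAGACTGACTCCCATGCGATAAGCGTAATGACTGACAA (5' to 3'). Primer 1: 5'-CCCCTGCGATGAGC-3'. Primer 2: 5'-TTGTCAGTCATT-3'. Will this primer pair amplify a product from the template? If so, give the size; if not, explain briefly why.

Primer 1 (CCCCTGCGATGAGC) does not match the top strand, and its reverse complement GCTCATCGCAGGGG does not match either.
With no annealing site for primer 1, no amplification occurs.

No product — primer 1 has no binding site in the template.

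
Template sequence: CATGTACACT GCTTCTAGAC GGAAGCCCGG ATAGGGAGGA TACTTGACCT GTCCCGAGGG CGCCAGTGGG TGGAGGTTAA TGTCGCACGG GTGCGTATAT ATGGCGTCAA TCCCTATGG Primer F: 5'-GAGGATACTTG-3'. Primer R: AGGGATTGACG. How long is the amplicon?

The forward primer matches the template at positions 36–46.
Reverse complement of the reverse primer: CGTCAATCCCT. This occurs on the top strand at positions 105–115.
Amplicon spans positions 36–115: 80 bp.

80 bp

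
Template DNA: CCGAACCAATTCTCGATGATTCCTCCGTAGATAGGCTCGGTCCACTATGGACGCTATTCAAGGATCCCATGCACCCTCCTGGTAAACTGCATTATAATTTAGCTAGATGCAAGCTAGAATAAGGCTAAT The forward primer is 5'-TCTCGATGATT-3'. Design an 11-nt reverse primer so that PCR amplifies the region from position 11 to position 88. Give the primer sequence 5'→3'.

5'-AGTTTACCAGG-3'

The product's 3' end on the top strand is position 88.
The reverse primer anneals to the top strand over positions 78–88, i.e. to CCTGGTAAACT.
Its sequence written 5'→3' is the reverse complement: AGTTTACCAGG.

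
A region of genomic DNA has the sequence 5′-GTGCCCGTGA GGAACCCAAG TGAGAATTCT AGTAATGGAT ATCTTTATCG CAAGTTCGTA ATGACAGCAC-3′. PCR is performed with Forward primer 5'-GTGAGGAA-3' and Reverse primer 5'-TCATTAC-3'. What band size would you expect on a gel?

58 bp

Forward primer GTGAGGAA is found on the top strand at positions 7–14.
Taking the reverse complement of TCATTAC gives GTAATGA, found at positions 58–64 on the template; the primer anneals here to the top strand with its 3' end pointing upstream.
Product length = (reverse-primer end) − (forward-primer start) + 1 = 64 − 7 + 1 = 58 bp.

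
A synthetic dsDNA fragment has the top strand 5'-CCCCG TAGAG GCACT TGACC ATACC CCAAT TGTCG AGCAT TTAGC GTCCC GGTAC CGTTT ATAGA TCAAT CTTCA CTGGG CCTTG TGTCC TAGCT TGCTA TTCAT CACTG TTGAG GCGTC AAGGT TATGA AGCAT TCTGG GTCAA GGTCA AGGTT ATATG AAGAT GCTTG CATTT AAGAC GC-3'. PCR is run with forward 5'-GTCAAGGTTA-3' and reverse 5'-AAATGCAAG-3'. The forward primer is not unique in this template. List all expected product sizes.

The forward primer GTCAAGGTTA matches the top strand at positions 118–127, 147–156.
The reverse primer's reverse complement is CTTGCATTT, matching at positions 167–175.
Each forward site pairs with the reverse site to give a product ending at position 175: sizes 58, 29 bp.

58 bp, 29 bp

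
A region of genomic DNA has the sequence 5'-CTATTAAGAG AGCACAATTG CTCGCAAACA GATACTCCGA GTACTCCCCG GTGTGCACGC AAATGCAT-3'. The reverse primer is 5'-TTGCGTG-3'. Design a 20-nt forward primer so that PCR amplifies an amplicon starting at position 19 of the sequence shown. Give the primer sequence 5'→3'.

The reverse primer's reverse complement CACGCAA matches the template at positions 56–62; the product starts at position 19.
The forward primer is identical to the top strand over positions 19–38: TGCTCGCAAACAGATACTCC.

5'-TGCTCGCAAACAGATACTCC-3'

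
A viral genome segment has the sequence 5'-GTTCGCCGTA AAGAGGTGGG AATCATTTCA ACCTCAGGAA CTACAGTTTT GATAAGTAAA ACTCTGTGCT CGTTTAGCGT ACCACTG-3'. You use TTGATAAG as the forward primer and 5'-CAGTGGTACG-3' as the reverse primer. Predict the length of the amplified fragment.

Forward primer TTGATAAG is found on the top strand at positions 49–56.
Taking the reverse complement of CAGTGGTACG gives CGTACCACTG, found at positions 78–87 on the template; the primer anneals here to the top strand with its 3' end pointing upstream.
Amplicon spans positions 49–87: 39 bp.

39 bp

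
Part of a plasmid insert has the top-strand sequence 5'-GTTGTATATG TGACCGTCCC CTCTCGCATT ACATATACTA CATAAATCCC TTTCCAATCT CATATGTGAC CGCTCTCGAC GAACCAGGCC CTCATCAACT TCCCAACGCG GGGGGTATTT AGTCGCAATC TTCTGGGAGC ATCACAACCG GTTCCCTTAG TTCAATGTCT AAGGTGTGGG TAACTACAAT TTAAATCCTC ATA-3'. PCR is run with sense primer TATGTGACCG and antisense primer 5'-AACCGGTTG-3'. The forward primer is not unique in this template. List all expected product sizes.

The forward primer TATGTGACCG matches the top strand at positions 7–16, 63–72.
The reverse primer's reverse complement is CAACCGGTT, matching at positions 145–153.
Each forward site pairs with the reverse site to give a product ending at position 153: sizes 147, 91 bp.

147 bp, 91 bp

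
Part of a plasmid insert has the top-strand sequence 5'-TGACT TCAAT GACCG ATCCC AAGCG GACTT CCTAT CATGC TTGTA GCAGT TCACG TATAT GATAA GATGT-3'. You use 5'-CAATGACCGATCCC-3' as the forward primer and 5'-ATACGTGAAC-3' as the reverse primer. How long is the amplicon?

52 bp

Forward primer CAATGACCGATCCC is found on the top strand at positions 7–20.
Taking the reverse complement of ATACGTGAAC gives GTTCACGTAT, found at positions 49–58 on the template; the primer anneals here to the top strand with its 3' end pointing upstream.
The product runs from position 7 to position 58, so its length is 58 − 7 + 1 = 52 bp.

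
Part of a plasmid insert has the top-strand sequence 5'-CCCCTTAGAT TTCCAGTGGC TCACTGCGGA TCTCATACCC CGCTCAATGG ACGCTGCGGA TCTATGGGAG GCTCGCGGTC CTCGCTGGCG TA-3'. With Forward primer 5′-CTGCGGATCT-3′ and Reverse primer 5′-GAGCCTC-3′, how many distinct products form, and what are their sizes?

The forward primer CTGCGGATCT matches the top strand at positions 24–33, 54–63.
The reverse primer's reverse complement is GAGGCTC, matching at positions 68–74.
Each forward site pairs with the reverse site to give a product ending at position 74: sizes 51, 21 bp.

Two products: 51 bp, 21 bp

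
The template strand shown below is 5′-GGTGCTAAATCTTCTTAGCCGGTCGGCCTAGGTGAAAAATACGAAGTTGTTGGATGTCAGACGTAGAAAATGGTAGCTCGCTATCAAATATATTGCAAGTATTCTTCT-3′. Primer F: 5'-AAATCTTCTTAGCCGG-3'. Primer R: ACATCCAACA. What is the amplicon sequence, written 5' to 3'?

5'-AAATCTTCTTAGCCGGTCGGCCTAGGTGAAAAATACGAAGTTGTTGGATGT-3'

Scanning the template, AAATCTTCTTAGCCGG occurs at positions 7–22; this primer anneals to the bottom strand there with its 3' end pointing downstream.
The reverse primer's reverse complement is TGTTGGATGT, which matches the template at positions 48–57.
The product is the template from position 7 through 57 (51 bp).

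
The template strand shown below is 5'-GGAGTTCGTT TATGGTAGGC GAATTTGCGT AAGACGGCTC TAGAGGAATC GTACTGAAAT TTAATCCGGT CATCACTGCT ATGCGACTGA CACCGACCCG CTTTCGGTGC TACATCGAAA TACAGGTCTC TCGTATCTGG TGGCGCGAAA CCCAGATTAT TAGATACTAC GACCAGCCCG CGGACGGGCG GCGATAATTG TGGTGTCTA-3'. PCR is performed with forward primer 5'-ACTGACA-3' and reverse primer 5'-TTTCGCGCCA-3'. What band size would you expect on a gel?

65 bp

The forward primer matches the template at positions 86–92.
Reverse complement of the reverse primer: TGGCGCGAAA. This occurs on the top strand at positions 141–150.
Amplicon spans positions 86–150: 65 bp.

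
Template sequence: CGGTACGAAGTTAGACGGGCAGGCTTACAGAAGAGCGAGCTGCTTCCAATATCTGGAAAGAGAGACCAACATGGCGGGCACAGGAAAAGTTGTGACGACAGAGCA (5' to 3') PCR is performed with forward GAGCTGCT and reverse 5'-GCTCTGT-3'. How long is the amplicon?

The forward primer matches the template at positions 37–44.
The reverse primer's reverse complement is ACAGAGC, which matches the template at positions 98–104.
Product length = (reverse-primer end) − (forward-primer start) + 1 = 104 − 37 + 1 = 68 bp.

68 bp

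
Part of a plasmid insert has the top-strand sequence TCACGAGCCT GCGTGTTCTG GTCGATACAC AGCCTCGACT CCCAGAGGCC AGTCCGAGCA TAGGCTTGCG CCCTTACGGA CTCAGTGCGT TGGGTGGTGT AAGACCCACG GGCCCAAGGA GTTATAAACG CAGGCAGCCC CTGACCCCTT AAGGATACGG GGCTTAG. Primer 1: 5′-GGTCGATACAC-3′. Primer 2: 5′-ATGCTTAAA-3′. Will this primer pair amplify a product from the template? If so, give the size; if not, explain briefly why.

No product — primer 2 has no binding site in the template.

Primer 2 (ATGCTTAAA) does not match the top strand, and its reverse complement TTTAAGCAT does not match either.
With no annealing site for primer 2, no amplification occurs.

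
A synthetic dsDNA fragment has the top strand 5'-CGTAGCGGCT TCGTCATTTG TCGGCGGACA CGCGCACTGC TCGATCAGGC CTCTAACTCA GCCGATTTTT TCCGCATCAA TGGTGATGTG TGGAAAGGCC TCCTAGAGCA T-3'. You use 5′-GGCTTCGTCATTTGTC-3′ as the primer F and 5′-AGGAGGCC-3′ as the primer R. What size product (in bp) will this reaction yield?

98 bp

The forward primer matches the template at positions 7–22.
The reverse primer's reverse complement is GGCCTCCT, which matches the template at positions 97–104.
Amplicon spans positions 7–104: 98 bp.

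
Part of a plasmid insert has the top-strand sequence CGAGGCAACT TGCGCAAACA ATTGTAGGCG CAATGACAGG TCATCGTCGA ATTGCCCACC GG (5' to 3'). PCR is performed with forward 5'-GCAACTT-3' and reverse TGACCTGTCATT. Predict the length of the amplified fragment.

Forward primer GCAACTT is found on the top strand at positions 5–11.
The reverse primer's reverse complement is AATGACAGGTCA, which matches the template at positions 32–43.
Product length = (reverse-primer end) − (forward-primer start) + 1 = 43 − 5 + 1 = 39 bp.

39 bp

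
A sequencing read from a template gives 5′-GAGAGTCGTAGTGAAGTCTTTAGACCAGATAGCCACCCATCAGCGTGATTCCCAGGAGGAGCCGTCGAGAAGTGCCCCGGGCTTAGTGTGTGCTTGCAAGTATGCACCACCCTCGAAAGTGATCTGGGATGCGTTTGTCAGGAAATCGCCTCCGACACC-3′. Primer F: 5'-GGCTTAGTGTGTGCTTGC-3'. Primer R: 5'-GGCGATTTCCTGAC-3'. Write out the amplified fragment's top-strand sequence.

Scanning the template, GGCTTAGTGTGTGCTTGC occurs at positions 80–97; this primer anneals to the bottom strand there with its 3' end pointing downstream.
Taking the reverse complement of GGCGATTTCCTGAC gives GTCAGGAAATCGCC, found at positions 137–150 on the template; the primer anneals here to the top strand with its 3' end pointing upstream.
The product is the template from position 80 through 150 (71 bp).

5'-GGCTTAGTGTGTGCTTGCAAGTATGCACCACCCTCGAAAGTGATCTGGGATGCGTTTGTCAGGAAATCGCC-3'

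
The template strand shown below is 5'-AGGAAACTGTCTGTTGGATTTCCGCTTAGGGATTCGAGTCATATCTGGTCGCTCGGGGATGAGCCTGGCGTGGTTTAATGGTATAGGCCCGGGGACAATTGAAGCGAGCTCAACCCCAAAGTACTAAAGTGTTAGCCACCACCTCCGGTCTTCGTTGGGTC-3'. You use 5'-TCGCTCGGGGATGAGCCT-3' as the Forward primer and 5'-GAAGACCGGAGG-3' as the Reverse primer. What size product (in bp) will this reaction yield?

The forward primer matches the template at positions 49–66.
Taking the reverse complement of GAAGACCGGAGG gives CCTCCGGTCTTC, found at positions 142–153 on the template; the primer anneals here to the top strand with its 3' end pointing upstream.
Product length = (reverse-primer end) − (forward-primer start) + 1 = 153 − 49 + 1 = 105 bp.

105 bp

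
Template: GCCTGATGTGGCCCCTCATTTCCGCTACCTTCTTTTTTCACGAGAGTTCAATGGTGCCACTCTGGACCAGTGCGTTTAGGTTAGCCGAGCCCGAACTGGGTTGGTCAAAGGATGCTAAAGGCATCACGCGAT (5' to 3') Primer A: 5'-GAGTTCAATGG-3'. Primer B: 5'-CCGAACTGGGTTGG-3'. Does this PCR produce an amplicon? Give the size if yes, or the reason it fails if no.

Primer A (GAGTTCAATGG) matches the top strand at positions 44–54 (3' end points downstream).
Primer B (CCGAACTGGGTTGG) also matches the top strand directly, at positions 91–104 — its reverse complement CCAACCCAGTTCGG is not present.
Both primers anneal to the bottom strand with 3' ends pointing the same way, so neither can prime synthesis back toward the other.

No product — both primers anneal to the same strand and extend in the same direction.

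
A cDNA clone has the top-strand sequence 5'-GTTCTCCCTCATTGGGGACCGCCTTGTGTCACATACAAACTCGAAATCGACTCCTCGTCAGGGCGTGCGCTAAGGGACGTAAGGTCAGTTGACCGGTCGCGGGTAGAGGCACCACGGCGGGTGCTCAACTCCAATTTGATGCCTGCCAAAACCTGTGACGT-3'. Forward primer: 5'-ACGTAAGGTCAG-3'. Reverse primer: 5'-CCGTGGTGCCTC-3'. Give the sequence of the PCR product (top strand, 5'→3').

The forward primer matches the template at positions 77–88.
Taking the reverse complement of CCGTGGTGCCTC gives GAGGCACCACGG, found at positions 106–117 on the template; the primer anneals here to the top strand with its 3' end pointing upstream.
The product is the template from position 77 through 117 (41 bp).

5'-ACGTAAGGTCAGTTGACCGGTCGCGGGTAGAGGCACCACGG-3'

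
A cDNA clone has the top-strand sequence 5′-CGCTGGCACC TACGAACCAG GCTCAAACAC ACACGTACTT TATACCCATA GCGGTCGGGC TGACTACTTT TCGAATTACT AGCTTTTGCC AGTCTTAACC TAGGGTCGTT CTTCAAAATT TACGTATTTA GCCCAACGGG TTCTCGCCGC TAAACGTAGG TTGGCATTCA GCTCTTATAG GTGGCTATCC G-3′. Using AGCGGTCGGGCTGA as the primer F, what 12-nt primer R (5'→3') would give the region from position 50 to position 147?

The product's 3' end on the top strand is position 147.
The reverse primer anneals to the top strand over positions 136–147, i.e. to ACGGGTTCTCGC.
Its sequence written 5'→3' is the reverse complement: GCGAGAACCCGT.

5'-GCGAGAACCCGT-3'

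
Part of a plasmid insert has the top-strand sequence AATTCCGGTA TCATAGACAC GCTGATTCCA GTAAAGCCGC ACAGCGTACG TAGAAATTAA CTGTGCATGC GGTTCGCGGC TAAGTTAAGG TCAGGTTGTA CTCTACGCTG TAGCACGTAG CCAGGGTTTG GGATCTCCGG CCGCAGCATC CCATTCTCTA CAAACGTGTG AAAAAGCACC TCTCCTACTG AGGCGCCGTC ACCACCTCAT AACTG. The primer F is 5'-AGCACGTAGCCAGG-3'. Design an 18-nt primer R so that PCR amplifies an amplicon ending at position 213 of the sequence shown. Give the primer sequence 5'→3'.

The forward primer binds at positions 112–125; the product's 3' end on the top strand is position 213.
The reverse primer anneals to the top strand over positions 196–213, i.e. to CCGTCACCACCTCATAAC.
Its sequence written 5'→3' is the reverse complement: GTTATGAGGTGGTGACGG.

5'-GTTATGAGGTGGTGACGG-3'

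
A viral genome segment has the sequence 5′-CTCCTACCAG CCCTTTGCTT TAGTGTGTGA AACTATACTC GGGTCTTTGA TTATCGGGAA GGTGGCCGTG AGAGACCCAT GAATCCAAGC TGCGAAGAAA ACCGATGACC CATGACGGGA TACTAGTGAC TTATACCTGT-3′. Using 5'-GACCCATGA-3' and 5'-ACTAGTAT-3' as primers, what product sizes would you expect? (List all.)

54 bp, 21 bp

The forward primer GACCCATGA matches the top strand at positions 74–82, 107–115.
The reverse primer's reverse complement is ATACTAGT, matching at positions 120–127.
Each forward site pairs with the reverse site to give a product ending at position 127: sizes 54, 21 bp.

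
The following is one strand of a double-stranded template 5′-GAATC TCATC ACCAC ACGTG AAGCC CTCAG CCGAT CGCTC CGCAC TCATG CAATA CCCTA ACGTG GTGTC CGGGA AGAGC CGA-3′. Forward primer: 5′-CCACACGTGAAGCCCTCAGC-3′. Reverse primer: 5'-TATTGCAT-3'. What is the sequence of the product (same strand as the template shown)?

5'-CCACACGTGAAGCCCTCAGCCGATCGCTCCGCACTCATGCAATA-3'

The forward primer matches the template at positions 12–31.
The reverse primer's reverse complement is ATGCAATA, which matches the template at positions 48–55.
The product is the template from position 12 through 55 (44 bp).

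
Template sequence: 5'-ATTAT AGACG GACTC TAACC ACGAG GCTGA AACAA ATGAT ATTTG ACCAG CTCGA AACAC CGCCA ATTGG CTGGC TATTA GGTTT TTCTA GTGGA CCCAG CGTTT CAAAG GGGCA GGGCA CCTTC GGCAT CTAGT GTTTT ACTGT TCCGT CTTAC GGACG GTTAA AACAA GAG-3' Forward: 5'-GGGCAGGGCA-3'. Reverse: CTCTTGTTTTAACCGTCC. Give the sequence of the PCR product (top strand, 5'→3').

5'-GGGCAGGGCACCTTCGGCATCTAGTGTTTTACTGTTCCGTCTTACGGACGGTTAAAACAAGAG-3'

Scanning the template, GGGCAGGGCA occurs at positions 111–120; this primer anneals to the bottom strand there with its 3' end pointing downstream.
The reverse primer's reverse complement is GGACGGTTAAAACAAGAG, which matches the template at positions 156–173.
The product is the template from position 111 through 173 (63 bp).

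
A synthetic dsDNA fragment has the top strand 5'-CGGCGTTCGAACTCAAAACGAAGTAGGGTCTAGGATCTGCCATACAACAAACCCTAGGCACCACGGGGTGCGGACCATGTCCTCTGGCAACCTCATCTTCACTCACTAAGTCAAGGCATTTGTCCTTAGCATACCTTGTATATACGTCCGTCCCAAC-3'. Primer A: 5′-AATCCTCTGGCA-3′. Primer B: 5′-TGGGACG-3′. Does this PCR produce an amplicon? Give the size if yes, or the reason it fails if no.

Primer A (AATCCTCTGGCA) does not match the top strand, and its reverse complement TGCCAGAGGATT does not match either.
With no annealing site for primer A, no amplification occurs.

No product — primer A has no binding site in the template.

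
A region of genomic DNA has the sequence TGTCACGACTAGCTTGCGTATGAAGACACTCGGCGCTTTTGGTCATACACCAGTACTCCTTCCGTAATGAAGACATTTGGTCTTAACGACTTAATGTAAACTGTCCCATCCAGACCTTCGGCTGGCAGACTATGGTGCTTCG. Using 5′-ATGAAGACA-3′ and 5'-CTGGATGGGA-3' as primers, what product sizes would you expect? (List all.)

The forward primer ATGAAGACA matches the top strand at positions 20–28, 67–75.
The reverse primer's reverse complement is TCCCATCCAG, matching at positions 104–113.
Each forward site pairs with the reverse site to give a product ending at position 113: sizes 94, 47 bp.

94 bp, 47 bp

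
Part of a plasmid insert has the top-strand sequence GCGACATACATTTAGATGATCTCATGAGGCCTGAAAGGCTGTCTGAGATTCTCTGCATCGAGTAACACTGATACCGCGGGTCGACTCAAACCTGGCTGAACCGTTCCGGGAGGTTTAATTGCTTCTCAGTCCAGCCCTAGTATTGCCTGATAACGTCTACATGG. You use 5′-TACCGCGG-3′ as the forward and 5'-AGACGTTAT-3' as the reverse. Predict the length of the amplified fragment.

87 bp

Forward primer TACCGCGG is found on the top strand at positions 72–79.
Reverse complement of the reverse primer: ATAACGTCT. This occurs on the top strand at positions 150–158.
Amplicon spans positions 72–158: 87 bp.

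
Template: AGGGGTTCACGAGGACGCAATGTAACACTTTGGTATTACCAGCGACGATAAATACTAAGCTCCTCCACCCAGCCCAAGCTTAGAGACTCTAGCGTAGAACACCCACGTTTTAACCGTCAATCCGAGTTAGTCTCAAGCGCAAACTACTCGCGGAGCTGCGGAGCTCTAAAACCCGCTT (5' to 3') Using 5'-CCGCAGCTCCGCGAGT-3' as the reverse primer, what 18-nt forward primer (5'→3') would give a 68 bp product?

The reverse primer's reverse complement ACTCGCGGAGCTGCGG matches the template at positions 146–161, so the product ends at position 161.
A 68 bp product then starts at position 161 − 68 + 1 = 94.
The forward primer is identical to the top strand there: GTAGAACACCCACGTTTT.

5'-GTAGAACACCCACGTTTT-3'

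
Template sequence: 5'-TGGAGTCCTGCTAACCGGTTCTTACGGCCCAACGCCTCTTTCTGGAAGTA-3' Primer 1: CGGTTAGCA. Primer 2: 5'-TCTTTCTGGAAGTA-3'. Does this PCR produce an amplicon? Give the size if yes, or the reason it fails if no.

No product — the primers' 3' ends point away from each other.

Primer 1 (CGGTTAGCA) has reverse complement TGCTAACCG, which matches the top strand at positions 9–17; primer 1 anneals to the top strand there with its 3' end pointing upstream toward position 9.
Primer 2 (TCTTTCTGGAAGTA) matches the top strand directly at positions 37–50; it anneals to the bottom strand with its 3' end pointing downstream toward position 50.
The 3' ends diverge (primer 1 extends toward position 1, primer 2 toward position 50), so the primers never converge on a shared product.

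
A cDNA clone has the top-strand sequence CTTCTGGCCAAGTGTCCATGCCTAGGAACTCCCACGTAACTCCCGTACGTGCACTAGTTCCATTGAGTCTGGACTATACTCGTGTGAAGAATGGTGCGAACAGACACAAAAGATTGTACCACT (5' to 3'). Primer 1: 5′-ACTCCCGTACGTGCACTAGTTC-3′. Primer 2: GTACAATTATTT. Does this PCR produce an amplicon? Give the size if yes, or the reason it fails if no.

No product — primer 2 has no binding site in the template.

Primer 2 (GTACAATTATTT) does not match the top strand, and its reverse complement AAATAATTGTAC does not match either.
With no annealing site for primer 2, no amplification occurs.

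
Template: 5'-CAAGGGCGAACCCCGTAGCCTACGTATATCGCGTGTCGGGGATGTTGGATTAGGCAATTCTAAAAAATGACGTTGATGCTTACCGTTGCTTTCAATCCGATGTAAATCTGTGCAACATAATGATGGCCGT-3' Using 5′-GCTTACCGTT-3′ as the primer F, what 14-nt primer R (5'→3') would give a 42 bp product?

The forward primer binds at positions 78–87, so a 42 bp product ends at position 78 + 42 − 1 = 119.
The reverse primer anneals to the top strand over positions 106–119, i.e. to ATCTGTGCAACATA.
Its sequence written 5'→3' is the reverse complement: TATGTTGCACAGAT.

5'-TATGTTGCACAGAT-3'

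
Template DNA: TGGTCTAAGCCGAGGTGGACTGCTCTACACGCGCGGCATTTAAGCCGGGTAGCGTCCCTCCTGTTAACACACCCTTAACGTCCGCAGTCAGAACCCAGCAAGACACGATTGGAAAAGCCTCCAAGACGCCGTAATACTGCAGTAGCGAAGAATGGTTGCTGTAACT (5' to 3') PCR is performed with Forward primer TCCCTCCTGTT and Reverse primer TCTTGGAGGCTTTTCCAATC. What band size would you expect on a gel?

Scanning the template, TCCCTCCTGTT occurs at positions 55–65; this primer anneals to the bottom strand there with its 3' end pointing downstream.
Taking the reverse complement of TCTTGGAGGCTTTTCCAATC gives GATTGGAAAAGCCTCCAAGA, found at positions 107–126 on the template; the primer anneals here to the top strand with its 3' end pointing upstream.
Product length = (reverse-primer end) − (forward-primer start) + 1 = 126 − 55 + 1 = 72 bp.

72 bp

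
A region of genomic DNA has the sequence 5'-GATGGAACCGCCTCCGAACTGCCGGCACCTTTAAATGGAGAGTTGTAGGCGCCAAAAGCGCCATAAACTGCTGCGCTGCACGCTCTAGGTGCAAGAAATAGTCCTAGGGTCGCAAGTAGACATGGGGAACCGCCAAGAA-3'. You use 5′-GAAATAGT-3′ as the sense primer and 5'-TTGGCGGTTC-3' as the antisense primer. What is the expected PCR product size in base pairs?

Scanning the template, GAAATAGT occurs at positions 95–102; this primer anneals to the bottom strand there with its 3' end pointing downstream.
Reverse complement of the reverse primer: GAACCGCCAA. This occurs on the top strand at positions 127–136.
Amplicon spans positions 95–136: 42 bp.

42 bp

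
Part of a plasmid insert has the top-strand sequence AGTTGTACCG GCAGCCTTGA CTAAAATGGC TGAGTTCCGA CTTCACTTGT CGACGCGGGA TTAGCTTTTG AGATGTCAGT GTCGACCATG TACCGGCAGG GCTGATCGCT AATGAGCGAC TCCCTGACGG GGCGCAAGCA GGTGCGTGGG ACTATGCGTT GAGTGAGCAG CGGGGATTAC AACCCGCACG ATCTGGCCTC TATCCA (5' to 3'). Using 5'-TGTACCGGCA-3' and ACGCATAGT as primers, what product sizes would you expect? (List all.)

The forward primer TGTACCGGCA matches the top strand at positions 4–13, 89–98.
The reverse primer's reverse complement is ACTATGCGT, matching at positions 151–159.
Each forward site pairs with the reverse site to give a product ending at position 159: sizes 156, 71 bp.

156 bp, 71 bp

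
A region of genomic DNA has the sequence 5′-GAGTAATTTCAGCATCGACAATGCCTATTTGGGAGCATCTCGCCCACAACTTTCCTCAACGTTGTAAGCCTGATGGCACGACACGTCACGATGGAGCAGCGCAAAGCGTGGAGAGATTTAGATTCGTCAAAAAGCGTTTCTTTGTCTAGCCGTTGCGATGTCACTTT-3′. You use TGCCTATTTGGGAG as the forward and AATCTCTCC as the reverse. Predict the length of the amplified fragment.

Scanning the template, TGCCTATTTGGGAG occurs at positions 22–35; this primer anneals to the bottom strand there with its 3' end pointing downstream.
The reverse primer's reverse complement is GGAGAGATT, which matches the template at positions 110–118.
Amplicon spans positions 22–118: 97 bp.

97 bp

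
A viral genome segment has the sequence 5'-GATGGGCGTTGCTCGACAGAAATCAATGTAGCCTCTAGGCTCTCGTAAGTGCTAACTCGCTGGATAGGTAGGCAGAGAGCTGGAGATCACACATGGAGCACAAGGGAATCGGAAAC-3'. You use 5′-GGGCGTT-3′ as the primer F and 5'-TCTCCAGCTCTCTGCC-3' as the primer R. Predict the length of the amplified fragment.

The forward primer matches the template at positions 4–10.
The reverse primer's reverse complement is GGCAGAGAGCTGGAGA, which matches the template at positions 71–86.
Product length = (reverse-primer end) − (forward-primer start) + 1 = 86 − 4 + 1 = 83 bp.

83 bp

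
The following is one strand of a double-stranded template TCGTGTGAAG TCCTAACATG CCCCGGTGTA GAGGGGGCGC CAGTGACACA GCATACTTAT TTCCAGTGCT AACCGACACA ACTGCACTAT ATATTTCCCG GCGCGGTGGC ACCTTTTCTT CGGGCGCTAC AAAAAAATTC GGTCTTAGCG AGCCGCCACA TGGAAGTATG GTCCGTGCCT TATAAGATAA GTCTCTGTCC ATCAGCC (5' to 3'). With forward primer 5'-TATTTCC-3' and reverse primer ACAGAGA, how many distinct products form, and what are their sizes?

Two products: 141 bp, 107 bp

The forward primer TATTTCC matches the top strand at positions 58–64, 92–98.
The reverse primer's reverse complement is TCTCTGT, matching at positions 192–198.
Each forward site pairs with the reverse site to give a product ending at position 198: sizes 141, 107 bp.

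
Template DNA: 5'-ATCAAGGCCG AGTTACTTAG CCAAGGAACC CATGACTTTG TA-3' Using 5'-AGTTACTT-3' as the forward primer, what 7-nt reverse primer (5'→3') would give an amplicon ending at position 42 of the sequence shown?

The forward primer binds at positions 11–18; the product's 3' end on the top strand is position 42.
The reverse primer anneals to the top strand over positions 36–42, i.e. to CTTTGTA.
Its sequence written 5'→3' is the reverse complement: TACAAAG.

5'-TACAAAG-3'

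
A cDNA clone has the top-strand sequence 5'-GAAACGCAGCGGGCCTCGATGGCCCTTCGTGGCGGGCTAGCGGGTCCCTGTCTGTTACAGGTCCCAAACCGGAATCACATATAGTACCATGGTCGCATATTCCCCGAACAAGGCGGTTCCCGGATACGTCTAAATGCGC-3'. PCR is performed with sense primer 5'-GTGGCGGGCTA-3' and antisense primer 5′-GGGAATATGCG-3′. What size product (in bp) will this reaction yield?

Scanning the template, GTGGCGGGCTA occurs at positions 29–39; this primer anneals to the bottom strand there with its 3' end pointing downstream.
The reverse primer's reverse complement is CGCATATTCCC, which matches the template at positions 94–104.
The product runs from position 29 to position 104, so its length is 104 − 29 + 1 = 76 bp.

76 bp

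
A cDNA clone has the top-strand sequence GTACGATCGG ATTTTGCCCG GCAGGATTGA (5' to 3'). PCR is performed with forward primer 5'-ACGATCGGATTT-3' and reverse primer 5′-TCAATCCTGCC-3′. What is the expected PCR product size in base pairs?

28 bp

Scanning the template, ACGATCGGATTT occurs at positions 3–14; this primer anneals to the bottom strand there with its 3' end pointing downstream.
Reverse complement of the reverse primer: GGCAGGATTGA. This occurs on the top strand at positions 20–30.
Amplicon spans positions 3–30: 28 bp.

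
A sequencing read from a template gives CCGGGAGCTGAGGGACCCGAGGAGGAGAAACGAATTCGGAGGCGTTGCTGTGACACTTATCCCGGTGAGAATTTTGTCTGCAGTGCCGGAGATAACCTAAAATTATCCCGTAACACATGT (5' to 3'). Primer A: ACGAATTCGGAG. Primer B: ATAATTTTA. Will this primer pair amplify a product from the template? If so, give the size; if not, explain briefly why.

Yes — a 77 bp product.

Primer A (ACGAATTCGGAG) matches the top strand at positions 30–41; it acts as a forward primer.
Primer B's reverse complement is TAAAATTAT, matching the top strand at positions 98–106; it acts as a reverse primer.
The 3' ends face each other across positions 30–106, giving a 77 bp product.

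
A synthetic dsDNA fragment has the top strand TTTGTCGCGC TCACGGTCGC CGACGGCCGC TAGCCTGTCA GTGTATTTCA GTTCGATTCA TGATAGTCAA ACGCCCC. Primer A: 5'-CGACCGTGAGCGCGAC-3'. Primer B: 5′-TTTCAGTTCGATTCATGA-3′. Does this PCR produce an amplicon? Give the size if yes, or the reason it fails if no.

No product — the primers' 3' ends point away from each other.

Primer A (CGACCGTGAGCGCGAC) has reverse complement GTCGCGCTCACGGTCG, which matches the top strand at positions 4–19; primer A anneals to the top strand there with its 3' end pointing upstream toward position 4.
Primer B (TTTCAGTTCGATTCATGA) matches the top strand directly at positions 46–63; it anneals to the bottom strand with its 3' end pointing downstream toward position 63.
The 3' ends diverge (primer A extends toward position 1, primer B toward position 77), so the primers never converge on a shared product.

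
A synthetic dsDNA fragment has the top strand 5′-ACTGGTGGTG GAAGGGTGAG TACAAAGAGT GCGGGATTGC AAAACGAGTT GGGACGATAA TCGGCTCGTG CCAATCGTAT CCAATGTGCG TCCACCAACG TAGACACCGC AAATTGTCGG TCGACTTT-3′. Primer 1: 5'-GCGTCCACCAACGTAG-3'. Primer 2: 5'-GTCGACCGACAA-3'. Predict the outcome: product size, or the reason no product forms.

Primer 1 (GCGTCCACCAACGTAG) matches the top strand at positions 88–103; it acts as a forward primer.
Primer 2's reverse complement is TTGTCGGTCGAC, matching the top strand at positions 114–125; it acts as a reverse primer.
The 3' ends face each other across positions 88–125, giving a 38 bp product.

Yes — a 38 bp product.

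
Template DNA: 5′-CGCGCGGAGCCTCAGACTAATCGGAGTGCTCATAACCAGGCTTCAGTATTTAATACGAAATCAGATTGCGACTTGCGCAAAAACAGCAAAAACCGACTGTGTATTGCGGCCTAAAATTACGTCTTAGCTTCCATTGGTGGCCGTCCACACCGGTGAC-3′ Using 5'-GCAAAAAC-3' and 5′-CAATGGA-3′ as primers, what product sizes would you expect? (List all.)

60 bp, 51 bp

The forward primer GCAAAAAC matches the top strand at positions 77–84, 86–93.
The reverse primer's reverse complement is TCCATTG, matching at positions 130–136.
Each forward site pairs with the reverse site to give a product ending at position 136: sizes 60, 51 bp.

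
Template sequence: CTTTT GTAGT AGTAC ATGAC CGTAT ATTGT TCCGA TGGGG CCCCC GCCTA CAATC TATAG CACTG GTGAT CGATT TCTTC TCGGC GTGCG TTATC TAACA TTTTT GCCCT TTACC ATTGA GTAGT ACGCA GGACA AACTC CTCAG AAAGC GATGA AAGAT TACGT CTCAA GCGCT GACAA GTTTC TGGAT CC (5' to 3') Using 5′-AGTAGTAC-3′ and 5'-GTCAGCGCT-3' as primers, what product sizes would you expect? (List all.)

The forward primer AGTAGTAC matches the top strand at positions 8–15, 120–127.
The reverse primer's reverse complement is AGCGCTGAC, matching at positions 170–178.
Each forward site pairs with the reverse site to give a product ending at position 178: sizes 171, 59 bp.

171 bp, 59 bp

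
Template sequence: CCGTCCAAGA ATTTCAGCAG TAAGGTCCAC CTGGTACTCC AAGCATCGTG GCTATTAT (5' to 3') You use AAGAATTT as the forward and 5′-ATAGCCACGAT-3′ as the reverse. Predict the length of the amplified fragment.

Forward primer AAGAATTT is found on the top strand at positions 7–14.
Taking the reverse complement of ATAGCCACGAT gives ATCGTGGCTAT, found at positions 45–55 on the template; the primer anneals here to the top strand with its 3' end pointing upstream.
The product runs from position 7 to position 55, so its length is 55 − 7 + 1 = 49 bp.

49 bp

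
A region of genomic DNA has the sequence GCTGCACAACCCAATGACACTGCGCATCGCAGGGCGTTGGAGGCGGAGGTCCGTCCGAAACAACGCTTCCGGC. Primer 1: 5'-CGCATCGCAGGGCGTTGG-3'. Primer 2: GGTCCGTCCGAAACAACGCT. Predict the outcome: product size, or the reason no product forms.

No product — both primers anneal to the same strand and extend in the same direction.

Primer 1 (CGCATCGCAGGGCGTTGG) matches the top strand at positions 23–40 (3' end points downstream).
Primer 2 (GGTCCGTCCGAAACAACGCT) also matches the top strand directly, at positions 48–67 — its reverse complement AGCGTTGTTTCGGACGGACC is not present.
Both primers anneal to the bottom strand with 3' ends pointing the same way, so neither can prime synthesis back toward the other.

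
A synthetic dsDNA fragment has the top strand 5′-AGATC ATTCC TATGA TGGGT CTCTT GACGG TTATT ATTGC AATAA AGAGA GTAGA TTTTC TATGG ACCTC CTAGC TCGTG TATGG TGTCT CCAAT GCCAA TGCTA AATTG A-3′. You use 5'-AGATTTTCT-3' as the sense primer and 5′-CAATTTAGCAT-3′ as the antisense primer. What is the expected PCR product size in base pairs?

The forward primer matches the template at positions 53–61.
The reverse primer's reverse complement is ATGCTAAATTG, which matches the template at positions 100–110.
The product runs from position 53 to position 110, so its length is 110 − 53 + 1 = 58 bp.

58 bp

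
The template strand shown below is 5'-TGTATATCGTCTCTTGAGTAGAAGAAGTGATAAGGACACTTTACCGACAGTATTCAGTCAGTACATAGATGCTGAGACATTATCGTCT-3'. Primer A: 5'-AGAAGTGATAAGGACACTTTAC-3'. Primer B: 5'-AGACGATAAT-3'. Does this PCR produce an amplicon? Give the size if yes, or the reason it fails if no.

Yes — a 66 bp product.

Primer A (AGAAGTGATAAGGACACTTTAC) matches the top strand at positions 23–44; it acts as a forward primer.
Primer B's reverse complement is ATTATCGTCT, matching the top strand at positions 79–88; it acts as a reverse primer.
The 3' ends face each other across positions 23–88, giving a 66 bp product.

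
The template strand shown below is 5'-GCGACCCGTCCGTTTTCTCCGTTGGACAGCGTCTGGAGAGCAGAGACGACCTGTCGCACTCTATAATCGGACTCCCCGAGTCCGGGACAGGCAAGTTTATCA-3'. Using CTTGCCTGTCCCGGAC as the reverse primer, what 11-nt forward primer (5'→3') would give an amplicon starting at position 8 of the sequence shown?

The reverse primer's reverse complement GTCCGGGACAGGCAAG matches the template at positions 80–95; the product starts at position 8.
The forward primer is identical to the top strand over positions 8–18: GTCCGTTTTCT.

5'-GTCCGTTTTCT-3'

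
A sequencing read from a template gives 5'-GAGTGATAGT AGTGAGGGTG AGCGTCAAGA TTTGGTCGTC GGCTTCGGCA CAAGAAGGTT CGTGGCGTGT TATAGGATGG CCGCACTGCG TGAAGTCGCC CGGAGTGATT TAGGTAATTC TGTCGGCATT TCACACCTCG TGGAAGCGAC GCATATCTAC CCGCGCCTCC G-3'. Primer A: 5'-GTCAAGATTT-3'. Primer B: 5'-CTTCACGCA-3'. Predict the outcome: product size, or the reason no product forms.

Primer A (GTCAAGATTT) matches the top strand at positions 24–33; it acts as a forward primer.
Primer B's reverse complement is TGCGTGAAG, matching the top strand at positions 87–95; it acts as a reverse primer.
The 3' ends face each other across positions 24–95, giving a 72 bp product.

Yes — a 72 bp product.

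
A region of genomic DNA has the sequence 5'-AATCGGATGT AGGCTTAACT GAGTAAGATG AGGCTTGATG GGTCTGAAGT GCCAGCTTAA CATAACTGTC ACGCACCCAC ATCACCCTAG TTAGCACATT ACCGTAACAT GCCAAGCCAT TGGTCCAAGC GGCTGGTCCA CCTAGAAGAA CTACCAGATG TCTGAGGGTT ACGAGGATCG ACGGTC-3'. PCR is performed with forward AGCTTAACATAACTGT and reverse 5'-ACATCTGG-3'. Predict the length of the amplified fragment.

108 bp

Forward primer AGCTTAACATAACTGT is found on the top strand at positions 54–69.
Taking the reverse complement of ACATCTGG gives CCAGATGT, found at positions 154–161 on the template; the primer anneals here to the top strand with its 3' end pointing upstream.
Product length = (reverse-primer end) − (forward-primer start) + 1 = 161 − 54 + 1 = 108 bp.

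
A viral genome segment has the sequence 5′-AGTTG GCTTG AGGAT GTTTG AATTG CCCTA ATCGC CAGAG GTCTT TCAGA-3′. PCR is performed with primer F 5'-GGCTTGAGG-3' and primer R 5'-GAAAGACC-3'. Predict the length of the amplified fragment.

The forward primer matches the template at positions 5–13.
Taking the reverse complement of GAAAGACC gives GGTCTTTC, found at positions 40–47 on the template; the primer anneals here to the top strand with its 3' end pointing upstream.
The product runs from position 5 to position 47, so its length is 47 − 5 + 1 = 43 bp.

43 bp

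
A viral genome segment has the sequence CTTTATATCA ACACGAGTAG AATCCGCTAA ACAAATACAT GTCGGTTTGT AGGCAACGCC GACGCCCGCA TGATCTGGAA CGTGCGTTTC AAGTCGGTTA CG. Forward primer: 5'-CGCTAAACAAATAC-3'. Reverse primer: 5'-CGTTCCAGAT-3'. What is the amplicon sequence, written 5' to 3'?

The forward primer matches the template at positions 25–38.
Taking the reverse complement of CGTTCCAGAT gives ATCTGGAACG, found at positions 73–82 on the template; the primer anneals here to the top strand with its 3' end pointing upstream.
The product is the template from position 25 through 82 (58 bp).

5'-CGCTAAACAAATACATGTCGGTTTGTAGGCAACGCCGACGCCCGCATGATCTGGAACG-3'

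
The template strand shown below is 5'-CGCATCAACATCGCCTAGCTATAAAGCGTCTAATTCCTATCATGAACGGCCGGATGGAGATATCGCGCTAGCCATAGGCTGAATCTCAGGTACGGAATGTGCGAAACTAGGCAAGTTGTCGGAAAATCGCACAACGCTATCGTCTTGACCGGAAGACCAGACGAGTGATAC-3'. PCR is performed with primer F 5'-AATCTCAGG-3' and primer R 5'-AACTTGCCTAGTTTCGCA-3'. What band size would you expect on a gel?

Forward primer AATCTCAGG is found on the top strand at positions 82–90.
Reverse complement of the reverse primer: TGCGAAACTAGGCAAGTT. This occurs on the top strand at positions 100–117.
Amplicon spans positions 82–117: 36 bp.

36 bp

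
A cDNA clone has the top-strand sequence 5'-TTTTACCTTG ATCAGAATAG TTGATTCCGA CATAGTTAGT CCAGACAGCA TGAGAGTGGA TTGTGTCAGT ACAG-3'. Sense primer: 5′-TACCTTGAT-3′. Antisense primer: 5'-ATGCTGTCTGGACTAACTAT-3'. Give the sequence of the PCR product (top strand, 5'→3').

Scanning the template, TACCTTGAT occurs at positions 4–12; this primer anneals to the bottom strand there with its 3' end pointing downstream.
Taking the reverse complement of ATGCTGTCTGGACTAACTAT gives ATAGTTAGTCCAGACAGCAT, found at positions 32–51 on the template; the primer anneals here to the top strand with its 3' end pointing upstream.
The product is the template from position 4 through 51 (48 bp).

5'-TACCTTGATCAGAATAGTTGATTCCGACATAGTTAGTCCAGACAGCAT-3'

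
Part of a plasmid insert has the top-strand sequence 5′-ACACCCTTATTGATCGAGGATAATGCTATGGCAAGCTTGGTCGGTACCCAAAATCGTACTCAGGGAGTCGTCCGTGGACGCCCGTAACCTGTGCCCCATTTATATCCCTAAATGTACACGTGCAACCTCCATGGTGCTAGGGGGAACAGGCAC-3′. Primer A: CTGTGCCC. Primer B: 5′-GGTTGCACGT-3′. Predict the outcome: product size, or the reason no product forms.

Yes — a 39 bp product.

Primer A (CTGTGCCC) matches the top strand at positions 89–96; it acts as a forward primer.
Primer B's reverse complement is ACGTGCAACC, matching the top strand at positions 118–127; it acts as a reverse primer.
The 3' ends face each other across positions 89–127, giving a 39 bp product.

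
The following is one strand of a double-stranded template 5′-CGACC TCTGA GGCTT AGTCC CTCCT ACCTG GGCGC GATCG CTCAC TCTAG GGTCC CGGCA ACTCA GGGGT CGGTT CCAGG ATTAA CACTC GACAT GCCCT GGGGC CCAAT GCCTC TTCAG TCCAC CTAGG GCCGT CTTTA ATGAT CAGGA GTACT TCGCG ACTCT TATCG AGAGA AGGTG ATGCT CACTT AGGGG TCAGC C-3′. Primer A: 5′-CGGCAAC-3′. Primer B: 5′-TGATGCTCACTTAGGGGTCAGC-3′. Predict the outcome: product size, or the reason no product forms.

No product — both primers anneal to the same strand and extend in the same direction.

Primer A (CGGCAAC) matches the top strand at positions 56–62 (3' end points downstream).
Primer B (TGATGCTCACTTAGGGGTCAGC) also matches the top strand directly, at positions 179–200 — its reverse complement GCTGACCCCTAAGTGAGCATCA is not present.
Both primers anneal to the bottom strand with 3' ends pointing the same way, so neither can prime synthesis back toward the other.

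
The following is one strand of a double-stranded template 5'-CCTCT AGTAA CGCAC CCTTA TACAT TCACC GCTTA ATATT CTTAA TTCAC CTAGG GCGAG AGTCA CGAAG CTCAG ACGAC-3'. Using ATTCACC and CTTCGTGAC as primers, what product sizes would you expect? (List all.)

47 bp, 26 bp

The forward primer ATTCACC matches the top strand at positions 24–30, 45–51.
The reverse primer's reverse complement is GTCACGAAG, matching at positions 62–70.
Each forward site pairs with the reverse site to give a product ending at position 70: sizes 47, 26 bp.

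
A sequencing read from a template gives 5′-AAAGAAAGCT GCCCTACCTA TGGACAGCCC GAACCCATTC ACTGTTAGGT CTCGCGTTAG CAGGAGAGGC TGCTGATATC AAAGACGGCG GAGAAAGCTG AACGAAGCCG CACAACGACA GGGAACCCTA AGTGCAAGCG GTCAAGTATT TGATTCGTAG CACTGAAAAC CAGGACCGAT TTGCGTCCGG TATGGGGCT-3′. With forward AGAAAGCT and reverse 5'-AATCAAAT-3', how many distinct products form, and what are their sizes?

Two products: 153 bp, 64 bp

The forward primer AGAAAGCT matches the top strand at positions 3–10, 92–99.
The reverse primer's reverse complement is ATTTGATT, matching at positions 148–155.
Each forward site pairs with the reverse site to give a product ending at position 155: sizes 153, 64 bp.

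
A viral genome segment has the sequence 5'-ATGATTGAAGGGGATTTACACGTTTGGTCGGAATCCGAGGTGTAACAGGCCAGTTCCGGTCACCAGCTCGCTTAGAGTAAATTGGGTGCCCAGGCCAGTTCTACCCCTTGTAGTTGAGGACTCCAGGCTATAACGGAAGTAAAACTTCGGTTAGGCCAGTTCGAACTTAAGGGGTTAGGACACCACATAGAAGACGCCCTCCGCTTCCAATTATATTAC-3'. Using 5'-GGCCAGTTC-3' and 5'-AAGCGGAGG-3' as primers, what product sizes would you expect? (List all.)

159 bp, 114 bp, 53 bp

The forward primer GGCCAGTTC matches the top strand at positions 48–56, 93–101, 154–162.
The reverse primer's reverse complement is CCTCCGCTT, matching at positions 198–206.
Each forward site pairs with the reverse site to give a product ending at position 206: sizes 159, 114, 53 bp.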